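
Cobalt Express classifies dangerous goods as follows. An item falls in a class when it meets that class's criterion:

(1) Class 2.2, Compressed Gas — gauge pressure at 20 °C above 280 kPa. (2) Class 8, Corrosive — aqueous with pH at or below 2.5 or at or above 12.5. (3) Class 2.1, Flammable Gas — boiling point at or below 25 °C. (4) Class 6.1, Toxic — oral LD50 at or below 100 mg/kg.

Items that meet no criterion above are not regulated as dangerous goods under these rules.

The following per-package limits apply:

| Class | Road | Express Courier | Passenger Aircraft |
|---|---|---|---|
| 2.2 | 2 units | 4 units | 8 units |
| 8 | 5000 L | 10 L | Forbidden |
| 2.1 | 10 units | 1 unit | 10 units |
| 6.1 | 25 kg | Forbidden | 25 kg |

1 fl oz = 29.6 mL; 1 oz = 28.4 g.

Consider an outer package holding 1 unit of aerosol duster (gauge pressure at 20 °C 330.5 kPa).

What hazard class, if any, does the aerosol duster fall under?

The aerosol duster has gauge pressure at 20 °C 330.5 kPa, which is > 280 kPa, so it is Class 2.2 (Compressed Gas).

Class 2.2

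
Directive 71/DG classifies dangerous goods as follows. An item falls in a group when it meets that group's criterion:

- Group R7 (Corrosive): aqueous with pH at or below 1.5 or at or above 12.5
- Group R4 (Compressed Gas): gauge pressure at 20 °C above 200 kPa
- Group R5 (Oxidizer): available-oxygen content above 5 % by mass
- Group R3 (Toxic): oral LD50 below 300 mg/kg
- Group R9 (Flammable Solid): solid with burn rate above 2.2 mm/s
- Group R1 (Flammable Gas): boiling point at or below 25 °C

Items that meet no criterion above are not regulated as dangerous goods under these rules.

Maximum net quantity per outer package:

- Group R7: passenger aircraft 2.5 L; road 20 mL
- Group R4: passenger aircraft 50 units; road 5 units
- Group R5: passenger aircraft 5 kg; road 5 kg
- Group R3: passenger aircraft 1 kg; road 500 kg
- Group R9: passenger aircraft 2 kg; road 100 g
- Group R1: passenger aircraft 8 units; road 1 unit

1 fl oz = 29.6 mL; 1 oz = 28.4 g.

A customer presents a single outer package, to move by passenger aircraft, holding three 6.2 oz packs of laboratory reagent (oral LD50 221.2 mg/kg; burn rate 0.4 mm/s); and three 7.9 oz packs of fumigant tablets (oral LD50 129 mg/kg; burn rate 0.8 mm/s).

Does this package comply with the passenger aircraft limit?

Laboratory reagent: oral LD50 221.2 mg/kg < 300 mg/kg → Group R3 (Toxic).
Oral LD50 129 mg/kg meets the Group R3 criterion (Toxic), so the fumigant tablets are Group R3.
Group R3 net quantity: (three 6.2 oz packs = 528.24 g) + (three 7.9 oz packs = 673.08 g) = 1201.32 g.
1201.32 g exceeds the passenger aircraft limit of 1 kg for Group R3.

No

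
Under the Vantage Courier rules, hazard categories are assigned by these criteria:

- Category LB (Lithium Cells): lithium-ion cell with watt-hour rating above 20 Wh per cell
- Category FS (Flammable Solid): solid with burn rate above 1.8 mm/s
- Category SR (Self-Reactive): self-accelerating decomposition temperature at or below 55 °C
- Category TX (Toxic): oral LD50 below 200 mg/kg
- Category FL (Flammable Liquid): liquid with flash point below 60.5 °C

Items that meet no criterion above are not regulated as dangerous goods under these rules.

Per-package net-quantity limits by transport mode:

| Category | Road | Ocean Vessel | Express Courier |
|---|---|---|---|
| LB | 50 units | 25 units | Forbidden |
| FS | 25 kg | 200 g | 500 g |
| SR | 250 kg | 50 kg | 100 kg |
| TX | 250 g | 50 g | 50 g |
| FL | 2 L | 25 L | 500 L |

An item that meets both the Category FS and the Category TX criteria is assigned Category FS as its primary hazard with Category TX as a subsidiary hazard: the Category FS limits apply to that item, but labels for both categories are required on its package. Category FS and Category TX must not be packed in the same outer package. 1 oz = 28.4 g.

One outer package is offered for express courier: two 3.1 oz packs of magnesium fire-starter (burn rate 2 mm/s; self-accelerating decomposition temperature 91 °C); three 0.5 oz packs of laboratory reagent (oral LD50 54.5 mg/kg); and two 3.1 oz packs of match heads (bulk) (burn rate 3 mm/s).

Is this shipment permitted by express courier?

No

Magnesium fire-starter: burn rate 2 mm/s > 1.8 mm/s → Category FS (Flammable Solid).
With oral LD50 54.5 mg/kg (< 200 mg/kg), the laboratory reagent falls in Category TX.
With burn rate 3 mm/s (> 1.8 mm/s), the match heads (bulk) fall in Category FS.
Category FS net quantity: (two 3.1 oz packs = 176.08 g) + (two 3.1 oz packs = 176.08 g) = 352.16 g.
352.16 g is within the express courier limit of 500 g for Category FS.
Category TX quantity: three 0.5 oz packs = 42.6 g.
42.6 g is within the express courier limit of 50 g for Category TX.
Category FS and Category TX may not share an outer package.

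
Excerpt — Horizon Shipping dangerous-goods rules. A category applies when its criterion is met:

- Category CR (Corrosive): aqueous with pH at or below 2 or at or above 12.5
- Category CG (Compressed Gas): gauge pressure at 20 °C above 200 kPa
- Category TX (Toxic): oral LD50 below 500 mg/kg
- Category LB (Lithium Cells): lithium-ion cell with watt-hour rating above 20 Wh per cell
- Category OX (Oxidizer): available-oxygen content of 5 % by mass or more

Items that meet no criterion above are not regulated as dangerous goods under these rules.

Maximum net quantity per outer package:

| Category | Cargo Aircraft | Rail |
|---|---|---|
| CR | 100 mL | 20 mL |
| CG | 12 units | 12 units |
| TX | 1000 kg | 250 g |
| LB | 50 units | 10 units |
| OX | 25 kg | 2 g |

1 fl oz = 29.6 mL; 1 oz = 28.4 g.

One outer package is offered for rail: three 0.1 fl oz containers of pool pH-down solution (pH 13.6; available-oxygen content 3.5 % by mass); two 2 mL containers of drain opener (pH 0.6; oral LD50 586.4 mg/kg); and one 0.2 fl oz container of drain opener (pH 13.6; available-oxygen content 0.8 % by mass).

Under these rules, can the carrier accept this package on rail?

Yes

With pH 13.6 (≥ 12.5), the pool pH-down solution falls in Category CR.
pH 0.6 meets the Category CR criterion (Corrosive), so the drain opener is Category CR.
The drain opener has pH 13.6, which is ≥ 12.5, so it is Category CR (Corrosive).
Total Category CR: (three 0.1 fl oz containers = 8.88 mL) + (two 2 mL containers = 4 mL) + (one 0.2 fl oz container = 5.92 mL) = 18.8 mL.
18.8 mL is within the rail limit of 20 mL for Category CR.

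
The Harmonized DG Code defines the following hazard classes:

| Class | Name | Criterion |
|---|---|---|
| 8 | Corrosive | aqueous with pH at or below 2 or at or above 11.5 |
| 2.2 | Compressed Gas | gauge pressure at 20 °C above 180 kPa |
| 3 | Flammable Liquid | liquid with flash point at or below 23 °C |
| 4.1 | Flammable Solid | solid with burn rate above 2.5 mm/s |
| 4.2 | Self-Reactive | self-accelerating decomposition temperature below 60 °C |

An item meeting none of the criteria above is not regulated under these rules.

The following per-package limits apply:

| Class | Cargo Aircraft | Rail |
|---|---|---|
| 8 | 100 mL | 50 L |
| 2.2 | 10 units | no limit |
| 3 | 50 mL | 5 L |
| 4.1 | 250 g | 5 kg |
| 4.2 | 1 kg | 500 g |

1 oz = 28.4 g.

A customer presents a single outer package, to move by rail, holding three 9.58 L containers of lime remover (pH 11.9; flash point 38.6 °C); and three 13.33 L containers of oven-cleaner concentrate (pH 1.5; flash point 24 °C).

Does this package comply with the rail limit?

No

Lime remover: pH 11.9 ≥ 11.5 → Class 8 (Corrosive).
pH 1.5 meets the Class 8 criterion (Corrosive), so the oven-cleaner concentrate is Class 8.
Total Class 8: (three 9.58 L containers = 28.74 L) + (three 13.33 L containers = 39.99 L) = 68.73 L.
68.73 L exceeds the rail limit of 50 L for Class 8.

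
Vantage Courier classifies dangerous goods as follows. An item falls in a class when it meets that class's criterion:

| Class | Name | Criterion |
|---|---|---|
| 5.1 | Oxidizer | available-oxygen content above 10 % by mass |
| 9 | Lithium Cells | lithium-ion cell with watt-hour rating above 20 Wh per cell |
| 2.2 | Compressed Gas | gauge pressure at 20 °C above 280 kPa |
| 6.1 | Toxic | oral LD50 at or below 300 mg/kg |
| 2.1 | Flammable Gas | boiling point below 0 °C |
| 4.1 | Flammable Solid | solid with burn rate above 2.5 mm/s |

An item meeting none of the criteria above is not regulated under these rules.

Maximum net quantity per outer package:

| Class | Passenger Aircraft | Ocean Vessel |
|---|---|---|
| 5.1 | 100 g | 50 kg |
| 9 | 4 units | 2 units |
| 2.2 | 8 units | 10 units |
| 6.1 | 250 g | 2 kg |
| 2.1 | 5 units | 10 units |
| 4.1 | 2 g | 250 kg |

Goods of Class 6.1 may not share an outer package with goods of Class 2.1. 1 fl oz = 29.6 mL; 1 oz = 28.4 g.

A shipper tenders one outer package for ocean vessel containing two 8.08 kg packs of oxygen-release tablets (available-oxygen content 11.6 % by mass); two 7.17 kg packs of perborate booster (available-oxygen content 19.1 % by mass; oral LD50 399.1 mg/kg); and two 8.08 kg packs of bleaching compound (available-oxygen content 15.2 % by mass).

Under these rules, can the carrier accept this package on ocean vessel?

Yes

Oxygen-release tablets: available-oxygen content 11.6 % by mass > 10 % by mass → Class 5.1 (Oxidizer).
Available-oxygen content 19.1 % by mass meets the Class 5.1 criterion (Oxidizer), so the perborate booster is Class 5.1.
Bleaching compound: available-oxygen content 15.2 % by mass > 10 % by mass → Class 5.1 (Oxidizer).
Total Class 5.1: (two 8.08 kg packs = 16.16 kg) + (two 7.17 kg packs = 14.34 kg) + (two 8.08 kg packs = 16.16 kg) = 46.66 kg.
That is within the Class 5.1 ocean vessel limit of 50 kg.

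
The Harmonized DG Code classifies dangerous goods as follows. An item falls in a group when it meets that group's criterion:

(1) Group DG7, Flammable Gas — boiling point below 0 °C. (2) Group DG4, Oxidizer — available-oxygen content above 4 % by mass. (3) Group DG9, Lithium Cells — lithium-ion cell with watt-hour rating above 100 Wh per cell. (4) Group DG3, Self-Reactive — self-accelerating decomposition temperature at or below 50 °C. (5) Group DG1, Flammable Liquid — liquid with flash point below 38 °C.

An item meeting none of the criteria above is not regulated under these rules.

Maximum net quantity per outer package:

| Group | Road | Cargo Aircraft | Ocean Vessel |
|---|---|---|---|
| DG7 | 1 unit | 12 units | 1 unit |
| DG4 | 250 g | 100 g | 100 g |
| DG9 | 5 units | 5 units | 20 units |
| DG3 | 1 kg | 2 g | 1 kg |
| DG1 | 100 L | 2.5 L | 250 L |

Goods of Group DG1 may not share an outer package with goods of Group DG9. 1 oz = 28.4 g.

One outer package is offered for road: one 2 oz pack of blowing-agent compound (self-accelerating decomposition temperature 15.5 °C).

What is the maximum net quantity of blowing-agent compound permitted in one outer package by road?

With self-accelerating decomposition temperature 15.5 °C (≤ 50 °C), the blowing-agent compound falls in Group DG3.
The road limit for Group DG3 is 1 kg.

1 kg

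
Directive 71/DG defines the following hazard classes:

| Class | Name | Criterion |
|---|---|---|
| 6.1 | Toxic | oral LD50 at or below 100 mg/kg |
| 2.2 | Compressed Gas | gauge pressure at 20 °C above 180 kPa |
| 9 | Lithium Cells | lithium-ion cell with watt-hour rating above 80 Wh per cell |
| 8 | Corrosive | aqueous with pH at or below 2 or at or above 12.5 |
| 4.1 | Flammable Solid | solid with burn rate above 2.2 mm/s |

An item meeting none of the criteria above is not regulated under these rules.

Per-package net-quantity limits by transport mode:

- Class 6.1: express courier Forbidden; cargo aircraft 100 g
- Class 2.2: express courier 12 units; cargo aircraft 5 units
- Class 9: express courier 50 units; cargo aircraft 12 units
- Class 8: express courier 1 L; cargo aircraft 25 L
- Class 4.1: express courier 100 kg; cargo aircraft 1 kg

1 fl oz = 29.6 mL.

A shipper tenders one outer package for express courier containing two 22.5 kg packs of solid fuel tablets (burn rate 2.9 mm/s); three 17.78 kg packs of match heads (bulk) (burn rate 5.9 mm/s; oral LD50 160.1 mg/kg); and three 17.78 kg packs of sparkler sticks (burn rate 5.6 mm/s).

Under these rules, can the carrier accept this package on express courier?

No

Burn rate 2.9 mm/s meets the Class 4.1 criterion (Flammable Solid), so the solid fuel tablets are Class 4.1.
Match heads (bulk): burn rate 5.9 mm/s > 2.2 mm/s → Class 4.1 (Flammable Solid).
Sparkler sticks: burn rate 5.6 mm/s > 2.2 mm/s → Class 4.1 (Flammable Solid).
Class 4.1 net quantity: (two 22.5 kg packs = 45 kg) + (three 17.78 kg packs = 53.34 kg) + (three 17.78 kg packs = 53.34 kg) = 151.68 kg.
151.68 kg exceeds the express courier limit of 100 kg for Class 4.1.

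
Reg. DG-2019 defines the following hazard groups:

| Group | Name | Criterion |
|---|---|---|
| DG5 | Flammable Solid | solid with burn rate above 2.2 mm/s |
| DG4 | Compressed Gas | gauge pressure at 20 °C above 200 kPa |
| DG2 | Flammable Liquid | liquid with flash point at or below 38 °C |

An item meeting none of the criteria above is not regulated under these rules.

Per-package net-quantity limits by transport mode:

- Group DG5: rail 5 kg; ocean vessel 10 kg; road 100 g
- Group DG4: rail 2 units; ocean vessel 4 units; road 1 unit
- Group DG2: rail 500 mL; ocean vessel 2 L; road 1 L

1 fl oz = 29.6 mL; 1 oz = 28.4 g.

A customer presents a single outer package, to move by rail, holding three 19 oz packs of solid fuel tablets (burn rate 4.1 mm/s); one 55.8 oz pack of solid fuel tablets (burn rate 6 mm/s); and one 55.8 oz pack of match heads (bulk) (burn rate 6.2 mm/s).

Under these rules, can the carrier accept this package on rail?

Yes

Solid fuel tablets: burn rate 4.1 mm/s > 2.2 mm/s → Group DG5 (Flammable Solid).
Solid fuel tablets: burn rate 6 mm/s > 2.2 mm/s → Group DG5 (Flammable Solid).
Match heads (bulk): burn rate 6.2 mm/s > 2.2 mm/s → Group DG5 (Flammable Solid).
Group DG5 net quantity: (three 19 oz packs = 1618.8 g) + (one 55.8 oz pack = 1584.72 g) + (one 55.8 oz pack = 1584.72 g) = 4788.24 g.
4788.24 g is within the rail limit of 5 kg for Group DG5.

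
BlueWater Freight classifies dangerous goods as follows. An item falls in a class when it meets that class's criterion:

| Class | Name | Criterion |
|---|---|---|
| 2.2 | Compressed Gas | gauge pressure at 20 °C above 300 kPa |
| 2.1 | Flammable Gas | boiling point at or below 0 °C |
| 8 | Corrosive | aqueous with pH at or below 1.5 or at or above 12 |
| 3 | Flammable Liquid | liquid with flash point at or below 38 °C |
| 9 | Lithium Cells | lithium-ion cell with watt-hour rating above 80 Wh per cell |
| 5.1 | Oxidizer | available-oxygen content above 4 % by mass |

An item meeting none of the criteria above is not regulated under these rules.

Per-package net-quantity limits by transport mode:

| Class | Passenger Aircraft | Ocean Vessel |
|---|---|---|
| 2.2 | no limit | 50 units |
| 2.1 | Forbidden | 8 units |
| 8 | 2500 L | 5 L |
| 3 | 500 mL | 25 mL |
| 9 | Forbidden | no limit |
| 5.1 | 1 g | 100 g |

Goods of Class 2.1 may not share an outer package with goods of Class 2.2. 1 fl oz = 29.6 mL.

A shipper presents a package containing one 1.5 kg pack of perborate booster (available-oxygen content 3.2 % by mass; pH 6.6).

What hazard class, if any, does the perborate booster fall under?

pH 6.6 is between 1.5 and 12, so Class 8 does not apply.
available-oxygen content 3.2 % by mass is not above 4 % by mass, so Class 5.1 does not apply.
No criterion is met, so the item is not regulated.

Not regulated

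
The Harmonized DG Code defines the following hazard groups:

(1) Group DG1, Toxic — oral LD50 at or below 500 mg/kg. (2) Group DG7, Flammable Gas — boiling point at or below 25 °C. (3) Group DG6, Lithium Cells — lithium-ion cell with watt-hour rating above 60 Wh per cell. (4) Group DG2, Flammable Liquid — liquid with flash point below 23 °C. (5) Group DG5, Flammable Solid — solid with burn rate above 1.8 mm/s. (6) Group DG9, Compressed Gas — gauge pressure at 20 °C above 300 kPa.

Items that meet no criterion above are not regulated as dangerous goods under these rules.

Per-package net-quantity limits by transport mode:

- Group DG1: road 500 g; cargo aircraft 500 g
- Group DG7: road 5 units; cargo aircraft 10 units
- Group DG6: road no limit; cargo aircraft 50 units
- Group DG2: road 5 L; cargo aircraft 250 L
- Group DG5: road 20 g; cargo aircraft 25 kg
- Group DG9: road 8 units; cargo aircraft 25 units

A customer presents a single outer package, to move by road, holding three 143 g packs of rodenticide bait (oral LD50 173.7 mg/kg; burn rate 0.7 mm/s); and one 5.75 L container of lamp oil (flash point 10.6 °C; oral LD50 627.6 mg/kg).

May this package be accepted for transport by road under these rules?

No

With oral LD50 173.7 mg/kg (≤ 500 mg/kg), the rodenticide bait falls in Group DG1.
Flash point 10.6 °C meets the Group DG2 criterion (Flammable Liquid), so the lamp oil is Group DG2.
Group DG2 quantity: 5.75 L.
That exceeds the Group DG2 road limit of 5 L.
Group DG1 quantity: three 143 g packs = 429 g.
429 g ≤ 500 g (road limit, Group DG1) — within limit.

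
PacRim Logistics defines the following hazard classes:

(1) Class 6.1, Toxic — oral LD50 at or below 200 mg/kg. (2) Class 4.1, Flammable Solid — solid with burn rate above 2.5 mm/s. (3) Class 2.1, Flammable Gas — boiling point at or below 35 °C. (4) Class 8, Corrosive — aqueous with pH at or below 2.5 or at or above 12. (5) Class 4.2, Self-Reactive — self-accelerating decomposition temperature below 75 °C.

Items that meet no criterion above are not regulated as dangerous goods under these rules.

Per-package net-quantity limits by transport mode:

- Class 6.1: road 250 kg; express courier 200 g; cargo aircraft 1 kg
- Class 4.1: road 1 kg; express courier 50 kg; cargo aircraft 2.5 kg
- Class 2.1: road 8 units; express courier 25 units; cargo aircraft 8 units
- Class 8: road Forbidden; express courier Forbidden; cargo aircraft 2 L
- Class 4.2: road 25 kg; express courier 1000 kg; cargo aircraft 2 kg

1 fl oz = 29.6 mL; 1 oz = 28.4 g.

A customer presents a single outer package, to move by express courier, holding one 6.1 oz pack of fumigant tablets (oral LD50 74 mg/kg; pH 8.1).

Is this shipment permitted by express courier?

Yes

The fumigant tablets have oral LD50 74 mg/kg, which is ≤ 200 mg/kg, so they are Class 6.1 (Toxic).
Class 6.1 quantity: one 6.1 oz pack = 173.24 g.
173.24 g is within the express courier limit of 200 g for Class 6.1.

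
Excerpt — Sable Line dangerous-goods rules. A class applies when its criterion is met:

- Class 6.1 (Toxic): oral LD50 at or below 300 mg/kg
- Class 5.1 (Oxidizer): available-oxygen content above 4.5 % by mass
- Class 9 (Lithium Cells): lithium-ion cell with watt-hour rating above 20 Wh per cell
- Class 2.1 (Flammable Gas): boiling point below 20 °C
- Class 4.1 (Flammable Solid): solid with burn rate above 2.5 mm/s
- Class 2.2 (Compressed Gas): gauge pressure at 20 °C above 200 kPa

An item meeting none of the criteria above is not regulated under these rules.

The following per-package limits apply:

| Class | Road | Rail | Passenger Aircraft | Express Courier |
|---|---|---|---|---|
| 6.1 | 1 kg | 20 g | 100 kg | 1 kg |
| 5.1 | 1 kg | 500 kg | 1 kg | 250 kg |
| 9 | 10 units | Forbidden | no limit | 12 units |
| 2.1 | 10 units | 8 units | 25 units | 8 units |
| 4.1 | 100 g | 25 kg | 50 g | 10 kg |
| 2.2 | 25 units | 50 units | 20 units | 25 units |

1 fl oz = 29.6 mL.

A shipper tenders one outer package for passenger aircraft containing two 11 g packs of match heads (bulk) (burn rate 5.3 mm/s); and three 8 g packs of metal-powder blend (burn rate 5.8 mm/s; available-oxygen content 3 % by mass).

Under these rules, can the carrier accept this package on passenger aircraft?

Yes

With burn rate 5.3 mm/s (> 2.5 mm/s), the match heads (bulk) fall in Class 4.1.
The metal-powder blend has burn rate 5.8 mm/s, which is > 2.5 mm/s, so it is Class 4.1 (Flammable Solid).
Class 4.1 net quantity: (two 11 g packs = 22 g) + (three 8 g packs = 24 g) = 46 g.
46 g ≤ 50 g (passenger aircraft limit, Class 4.1) — within limit.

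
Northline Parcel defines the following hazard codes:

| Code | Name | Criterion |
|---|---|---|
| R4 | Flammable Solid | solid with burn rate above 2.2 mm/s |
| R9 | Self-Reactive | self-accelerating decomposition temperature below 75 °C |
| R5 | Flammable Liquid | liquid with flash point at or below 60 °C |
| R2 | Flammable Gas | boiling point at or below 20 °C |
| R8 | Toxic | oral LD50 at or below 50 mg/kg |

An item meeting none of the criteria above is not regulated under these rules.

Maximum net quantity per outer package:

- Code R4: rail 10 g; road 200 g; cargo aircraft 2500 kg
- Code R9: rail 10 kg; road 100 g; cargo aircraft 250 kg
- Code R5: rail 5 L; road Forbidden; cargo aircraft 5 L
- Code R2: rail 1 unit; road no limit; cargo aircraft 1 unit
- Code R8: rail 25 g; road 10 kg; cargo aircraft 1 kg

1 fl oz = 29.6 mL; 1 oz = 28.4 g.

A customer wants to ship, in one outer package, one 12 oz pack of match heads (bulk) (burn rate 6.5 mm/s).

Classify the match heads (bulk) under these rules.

The match heads (bulk) have burn rate 6.5 mm/s, which is > 2.2 mm/s, so they are Code R4 (Flammable Solid).

Code R4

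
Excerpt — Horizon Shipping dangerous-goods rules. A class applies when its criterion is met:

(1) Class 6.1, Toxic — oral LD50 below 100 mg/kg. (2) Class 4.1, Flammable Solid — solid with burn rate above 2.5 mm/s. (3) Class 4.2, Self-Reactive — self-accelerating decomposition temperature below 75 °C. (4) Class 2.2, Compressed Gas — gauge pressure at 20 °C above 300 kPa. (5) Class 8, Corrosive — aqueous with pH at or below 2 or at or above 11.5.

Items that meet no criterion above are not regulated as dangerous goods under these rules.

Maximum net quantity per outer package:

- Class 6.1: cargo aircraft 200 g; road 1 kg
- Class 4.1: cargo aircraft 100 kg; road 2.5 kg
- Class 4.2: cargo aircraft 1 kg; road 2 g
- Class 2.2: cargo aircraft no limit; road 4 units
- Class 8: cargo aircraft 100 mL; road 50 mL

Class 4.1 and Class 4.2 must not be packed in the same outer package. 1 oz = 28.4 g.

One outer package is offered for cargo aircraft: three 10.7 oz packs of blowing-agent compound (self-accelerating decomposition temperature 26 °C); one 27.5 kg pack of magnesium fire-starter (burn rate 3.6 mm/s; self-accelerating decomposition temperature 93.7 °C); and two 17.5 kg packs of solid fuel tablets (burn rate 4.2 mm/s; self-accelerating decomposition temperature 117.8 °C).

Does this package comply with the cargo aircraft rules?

The blowing-agent compound has self-accelerating decomposition temperature 26 °C, which is < 75 °C, so it is Class 4.2 (Self-Reactive).
The magnesium fire-starter has burn rate 3.6 mm/s, which is > 2.5 mm/s, so it is Class 4.1 (Flammable Solid).
With burn rate 4.2 mm/s (> 2.5 mm/s), the solid fuel tablets fall in Class 4.1.
Total Class 4.1: 27.5 kg + (two 17.5 kg packs = 35 kg) = 62.5 kg.
62.5 kg ≤ 100 kg (cargo aircraft limit, Class 4.1) — within limit.
Class 4.2 quantity: three 10.7 oz packs = 911.64 g.
911.64 g is within the cargo aircraft limit of 1 kg for Class 4.2.
Class 4.1 and Class 4.2 may not share an outer package.

No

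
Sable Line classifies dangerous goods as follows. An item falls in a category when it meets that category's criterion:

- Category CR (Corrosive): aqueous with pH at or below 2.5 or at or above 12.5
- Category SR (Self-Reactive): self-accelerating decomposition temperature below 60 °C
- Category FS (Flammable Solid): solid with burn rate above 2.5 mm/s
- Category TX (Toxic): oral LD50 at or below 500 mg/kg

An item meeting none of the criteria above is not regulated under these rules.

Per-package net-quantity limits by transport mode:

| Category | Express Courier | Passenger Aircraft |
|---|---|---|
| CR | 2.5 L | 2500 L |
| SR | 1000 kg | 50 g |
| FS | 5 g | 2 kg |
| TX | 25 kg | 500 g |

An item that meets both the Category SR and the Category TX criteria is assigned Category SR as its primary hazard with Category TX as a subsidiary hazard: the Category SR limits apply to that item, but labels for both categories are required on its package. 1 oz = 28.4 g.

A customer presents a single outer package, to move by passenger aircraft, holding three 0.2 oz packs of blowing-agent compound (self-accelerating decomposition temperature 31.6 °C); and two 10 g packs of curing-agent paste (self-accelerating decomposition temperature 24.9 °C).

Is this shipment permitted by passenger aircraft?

With self-accelerating decomposition temperature 31.6 °C (< 60 °C), the blowing-agent compound falls in Category SR.
With self-accelerating decomposition temperature 24.9 °C (< 60 °C), the curing-agent paste falls in Category SR.
Total Category SR: (three 0.2 oz packs = 17.04 g) + (two 10 g packs = 20 g) = 37.04 g.
37.04 g is within the passenger aircraft limit of 50 g for Category SR.

Yes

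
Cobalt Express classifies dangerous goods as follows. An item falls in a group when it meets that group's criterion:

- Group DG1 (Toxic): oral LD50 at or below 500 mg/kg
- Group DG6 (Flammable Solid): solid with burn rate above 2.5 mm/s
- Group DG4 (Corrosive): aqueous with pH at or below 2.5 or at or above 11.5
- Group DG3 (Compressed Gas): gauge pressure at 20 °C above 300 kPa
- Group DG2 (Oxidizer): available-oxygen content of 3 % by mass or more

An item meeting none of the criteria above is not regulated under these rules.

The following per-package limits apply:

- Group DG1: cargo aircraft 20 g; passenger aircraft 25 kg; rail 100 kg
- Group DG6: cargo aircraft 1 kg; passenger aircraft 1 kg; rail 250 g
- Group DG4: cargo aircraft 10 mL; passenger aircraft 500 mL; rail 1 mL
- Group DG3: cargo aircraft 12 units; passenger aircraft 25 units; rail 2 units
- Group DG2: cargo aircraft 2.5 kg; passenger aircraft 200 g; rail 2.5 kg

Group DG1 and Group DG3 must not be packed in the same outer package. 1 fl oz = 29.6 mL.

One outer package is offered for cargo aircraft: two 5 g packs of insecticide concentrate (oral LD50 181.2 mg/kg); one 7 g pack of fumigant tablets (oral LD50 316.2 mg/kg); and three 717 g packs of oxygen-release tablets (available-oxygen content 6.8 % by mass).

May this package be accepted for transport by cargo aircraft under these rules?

Insecticide concentrate: oral LD50 181.2 mg/kg ≤ 500 mg/kg → Group DG1 (Toxic).
With oral LD50 316.2 mg/kg (≤ 500 mg/kg), the fumigant tablets fall in Group DG1.
The oxygen-release tablets have available-oxygen content 6.8 % by mass, which is ≥ 3 % by mass, so they are Group DG2 (Oxidizer).
Total Group DG1: (two 5 g packs = 10 g) + 7 g = 17 g.
17 g is within the cargo aircraft limit of 20 g for Group DG1.
Group DG2 quantity: three 717 g packs = 2.151 kg.
That is within the Group DG2 cargo aircraft limit of 2.5 kg.
The segregation rule (Group DG1 with Group DG3) does not apply to Group DG1 with Group DG2.
Every hazard group is within its cargo aircraft limit and no segregation rule is violated.

Yes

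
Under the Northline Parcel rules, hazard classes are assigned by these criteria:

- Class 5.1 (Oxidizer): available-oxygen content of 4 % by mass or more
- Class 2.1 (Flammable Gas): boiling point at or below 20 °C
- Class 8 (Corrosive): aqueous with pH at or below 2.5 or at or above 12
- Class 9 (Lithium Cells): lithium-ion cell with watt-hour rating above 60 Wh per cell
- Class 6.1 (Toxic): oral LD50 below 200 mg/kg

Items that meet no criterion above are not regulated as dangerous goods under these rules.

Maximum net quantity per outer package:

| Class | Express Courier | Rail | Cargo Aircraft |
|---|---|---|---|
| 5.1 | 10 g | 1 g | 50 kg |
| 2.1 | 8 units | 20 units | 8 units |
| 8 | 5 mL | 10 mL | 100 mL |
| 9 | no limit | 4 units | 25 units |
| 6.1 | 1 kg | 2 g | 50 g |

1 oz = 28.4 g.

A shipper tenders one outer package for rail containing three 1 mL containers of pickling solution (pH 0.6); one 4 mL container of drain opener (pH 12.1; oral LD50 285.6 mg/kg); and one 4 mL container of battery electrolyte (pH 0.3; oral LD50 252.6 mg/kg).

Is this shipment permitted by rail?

No

With pH 0.6 (≤ 2.5), the pickling solution falls in Class 8.
Drain opener: pH 12.1 ≥ 12 → Class 8 (Corrosive).
pH 0.3 meets the Class 8 criterion (Corrosive), so the battery electrolyte is Class 8.
Total Class 8: (three 1 mL containers = 3 mL) + 4 mL + 4 mL = 11 mL.
11 mL > 10 mL (rail limit, Class 8) — over the limit.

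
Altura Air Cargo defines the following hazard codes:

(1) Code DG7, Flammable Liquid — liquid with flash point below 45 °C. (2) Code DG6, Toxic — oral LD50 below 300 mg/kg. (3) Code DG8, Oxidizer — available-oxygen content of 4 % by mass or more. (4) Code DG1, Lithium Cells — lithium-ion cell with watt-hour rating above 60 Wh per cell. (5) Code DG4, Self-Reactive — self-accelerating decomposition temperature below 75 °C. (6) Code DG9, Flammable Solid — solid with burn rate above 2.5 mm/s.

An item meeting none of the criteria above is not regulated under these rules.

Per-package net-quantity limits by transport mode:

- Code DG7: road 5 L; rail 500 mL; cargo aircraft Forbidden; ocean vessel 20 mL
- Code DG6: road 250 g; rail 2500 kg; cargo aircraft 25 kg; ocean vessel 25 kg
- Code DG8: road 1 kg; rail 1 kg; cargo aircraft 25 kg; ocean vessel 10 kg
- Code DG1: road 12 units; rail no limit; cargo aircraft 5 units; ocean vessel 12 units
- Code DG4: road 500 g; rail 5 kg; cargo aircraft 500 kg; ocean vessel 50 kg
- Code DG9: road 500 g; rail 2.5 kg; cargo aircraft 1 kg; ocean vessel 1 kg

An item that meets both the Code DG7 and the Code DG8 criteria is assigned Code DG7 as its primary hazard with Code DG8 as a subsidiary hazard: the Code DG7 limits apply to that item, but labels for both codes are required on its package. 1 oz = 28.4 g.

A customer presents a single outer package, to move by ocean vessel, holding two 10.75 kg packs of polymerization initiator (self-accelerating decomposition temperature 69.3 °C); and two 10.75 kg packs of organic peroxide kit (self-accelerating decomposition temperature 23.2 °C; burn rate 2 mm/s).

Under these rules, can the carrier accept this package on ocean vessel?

The polymerization initiator has self-accelerating decomposition temperature 69.3 °C, which is < 75 °C, so it is Code DG4 (Self-Reactive).
Organic peroxide kit: self-accelerating decomposition temperature 23.2 °C < 75 °C → Code DG4 (Self-Reactive).
Total Code DG4: (two 10.75 kg packs = 21.5 kg) + (two 10.75 kg packs = 21.5 kg) = 43 kg.
That is within the Code DG4 ocean vessel limit of 50 kg.

Yes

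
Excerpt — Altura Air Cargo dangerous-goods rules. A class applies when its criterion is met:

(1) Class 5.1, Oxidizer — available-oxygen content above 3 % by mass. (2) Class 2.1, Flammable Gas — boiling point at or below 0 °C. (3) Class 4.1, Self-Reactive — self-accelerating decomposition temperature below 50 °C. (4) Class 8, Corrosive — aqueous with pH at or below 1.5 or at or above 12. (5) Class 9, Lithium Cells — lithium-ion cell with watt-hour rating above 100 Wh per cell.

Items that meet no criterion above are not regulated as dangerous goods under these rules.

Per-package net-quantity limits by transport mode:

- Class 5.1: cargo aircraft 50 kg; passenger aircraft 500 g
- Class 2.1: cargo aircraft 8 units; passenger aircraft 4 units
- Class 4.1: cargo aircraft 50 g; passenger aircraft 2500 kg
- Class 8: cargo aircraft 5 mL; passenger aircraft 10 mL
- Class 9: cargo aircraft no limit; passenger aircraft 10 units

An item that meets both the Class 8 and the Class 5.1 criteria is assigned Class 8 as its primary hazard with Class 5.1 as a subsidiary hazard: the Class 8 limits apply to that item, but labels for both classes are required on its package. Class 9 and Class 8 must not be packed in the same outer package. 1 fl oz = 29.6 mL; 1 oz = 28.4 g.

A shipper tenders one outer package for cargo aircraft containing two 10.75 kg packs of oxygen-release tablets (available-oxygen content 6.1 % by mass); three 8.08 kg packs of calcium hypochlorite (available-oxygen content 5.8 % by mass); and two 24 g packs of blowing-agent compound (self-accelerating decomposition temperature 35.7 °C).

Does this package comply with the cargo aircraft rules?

Yes

With available-oxygen content 6.1 % by mass (> 3 % by mass), the oxygen-release tablets fall in Class 5.1.
Calcium hypochlorite: available-oxygen content 5.8 % by mass > 3 % by mass → Class 5.1 (Oxidizer).
The blowing-agent compound has self-accelerating decomposition temperature 35.7 °C, which is < 50 °C, so it is Class 4.1 (Self-Reactive).
Class 4.1 quantity: two 24 g packs = 48 g.
48 g ≤ 50 g (cargo aircraft limit, Class 4.1) — within limit.
Total Class 5.1: (two 10.75 kg packs = 21.5 kg) + (three 8.08 kg packs = 24.24 kg) = 45.74 kg.
45.74 kg is within the cargo aircraft limit of 50 kg for Class 5.1.
The segregation rule (Class 9 with Class 8) does not apply to Class 4.1 with Class 5.1.
Every hazard class is within its cargo aircraft limit and no segregation rule is violated.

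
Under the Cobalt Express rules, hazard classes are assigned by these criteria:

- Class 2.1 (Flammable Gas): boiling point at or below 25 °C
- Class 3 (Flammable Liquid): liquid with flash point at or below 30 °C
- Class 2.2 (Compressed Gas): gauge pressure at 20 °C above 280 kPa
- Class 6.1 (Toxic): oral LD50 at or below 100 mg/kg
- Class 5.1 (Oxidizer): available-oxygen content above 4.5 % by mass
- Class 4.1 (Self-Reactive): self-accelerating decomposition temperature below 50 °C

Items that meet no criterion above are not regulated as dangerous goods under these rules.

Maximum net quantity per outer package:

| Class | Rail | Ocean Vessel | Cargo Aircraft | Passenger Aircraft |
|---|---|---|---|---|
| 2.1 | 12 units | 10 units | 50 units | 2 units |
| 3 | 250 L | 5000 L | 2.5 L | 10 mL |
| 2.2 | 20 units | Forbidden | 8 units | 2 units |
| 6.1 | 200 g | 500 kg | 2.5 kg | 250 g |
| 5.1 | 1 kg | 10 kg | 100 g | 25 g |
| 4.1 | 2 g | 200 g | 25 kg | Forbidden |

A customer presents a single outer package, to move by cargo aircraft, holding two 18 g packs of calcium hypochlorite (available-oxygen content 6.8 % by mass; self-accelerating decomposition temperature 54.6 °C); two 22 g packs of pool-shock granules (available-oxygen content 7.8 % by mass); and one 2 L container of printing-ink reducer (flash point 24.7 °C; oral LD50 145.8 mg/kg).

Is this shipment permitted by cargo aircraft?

Yes

Calcium hypochlorite: available-oxygen content 6.8 % by mass > 4.5 % by mass → Class 5.1 (Oxidizer).
With available-oxygen content 7.8 % by mass (> 4.5 % by mass), the pool-shock granules fall in Class 5.1.
Printing-ink reducer: flash point 24.7 °C ≤ 30 °C → Class 3 (Flammable Liquid).
Class 3 quantity: 2 L.
2 L is within the cargo aircraft limit of 2.5 L for Class 3.
Total Class 5.1: (two 18 g packs = 36 g) + (two 22 g packs = 44 g) = 80 g.
80 g is within the cargo aircraft limit of 100 g for Class 5.1.
Every hazard class is within its cargo aircraft limit and no segregation rule is violated.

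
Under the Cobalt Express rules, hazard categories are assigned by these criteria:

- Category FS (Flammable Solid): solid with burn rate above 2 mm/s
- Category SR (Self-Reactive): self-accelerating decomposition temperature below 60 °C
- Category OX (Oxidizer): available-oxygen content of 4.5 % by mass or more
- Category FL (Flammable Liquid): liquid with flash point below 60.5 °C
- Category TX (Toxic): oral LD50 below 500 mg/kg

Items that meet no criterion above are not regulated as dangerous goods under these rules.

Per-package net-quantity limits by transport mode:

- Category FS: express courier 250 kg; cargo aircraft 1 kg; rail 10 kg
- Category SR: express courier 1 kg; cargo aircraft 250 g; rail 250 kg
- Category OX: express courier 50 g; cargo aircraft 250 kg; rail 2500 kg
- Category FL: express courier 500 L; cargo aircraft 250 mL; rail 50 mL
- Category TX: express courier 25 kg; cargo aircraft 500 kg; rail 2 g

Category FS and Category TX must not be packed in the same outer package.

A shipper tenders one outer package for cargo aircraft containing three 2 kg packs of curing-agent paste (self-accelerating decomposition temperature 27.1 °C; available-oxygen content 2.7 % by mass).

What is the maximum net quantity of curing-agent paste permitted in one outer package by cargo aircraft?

250 g

Curing-agent paste: self-accelerating decomposition temperature 27.1 °C < 60 °C → Category SR (Self-Reactive).
The cargo aircraft limit for Category SR is 250 g.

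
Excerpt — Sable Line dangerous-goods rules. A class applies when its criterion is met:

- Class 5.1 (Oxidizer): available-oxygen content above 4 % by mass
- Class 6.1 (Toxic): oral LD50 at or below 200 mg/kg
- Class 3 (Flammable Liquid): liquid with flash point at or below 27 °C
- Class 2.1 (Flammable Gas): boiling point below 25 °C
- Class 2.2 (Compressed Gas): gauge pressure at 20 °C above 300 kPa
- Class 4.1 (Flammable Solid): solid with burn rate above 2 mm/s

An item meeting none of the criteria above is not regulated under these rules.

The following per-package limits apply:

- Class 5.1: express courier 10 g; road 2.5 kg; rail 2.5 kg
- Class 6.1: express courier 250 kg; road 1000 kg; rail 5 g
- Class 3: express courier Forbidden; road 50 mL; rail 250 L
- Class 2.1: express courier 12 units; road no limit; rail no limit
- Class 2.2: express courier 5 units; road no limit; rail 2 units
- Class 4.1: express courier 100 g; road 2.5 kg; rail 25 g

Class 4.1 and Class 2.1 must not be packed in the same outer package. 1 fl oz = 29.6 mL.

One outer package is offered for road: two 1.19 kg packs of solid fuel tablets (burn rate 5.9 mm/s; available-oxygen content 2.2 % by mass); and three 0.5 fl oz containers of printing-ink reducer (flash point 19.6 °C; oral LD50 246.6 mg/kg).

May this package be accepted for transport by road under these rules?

The solid fuel tablets have burn rate 5.9 mm/s, which is > 2 mm/s, so they are Class 4.1 (Flammable Solid).
The printing-ink reducer has flash point 19.6 °C, which is ≤ 27 °C, so it is Class 3 (Flammable Liquid).
Class 4.1 quantity: two 1.19 kg packs = 2.38 kg.
2.38 kg ≤ 2.5 kg (road limit, Class 4.1) — within limit.
Class 3 quantity: three 0.5 fl oz containers = 44.4 mL.
That is within the Class 3 road limit of 50 mL.
The segregation rule (Class 4.1 with Class 2.1) does not apply to Class 4.1 with Class 3.
Every hazard class is within its road limit and no segregation rule is violated.

Yes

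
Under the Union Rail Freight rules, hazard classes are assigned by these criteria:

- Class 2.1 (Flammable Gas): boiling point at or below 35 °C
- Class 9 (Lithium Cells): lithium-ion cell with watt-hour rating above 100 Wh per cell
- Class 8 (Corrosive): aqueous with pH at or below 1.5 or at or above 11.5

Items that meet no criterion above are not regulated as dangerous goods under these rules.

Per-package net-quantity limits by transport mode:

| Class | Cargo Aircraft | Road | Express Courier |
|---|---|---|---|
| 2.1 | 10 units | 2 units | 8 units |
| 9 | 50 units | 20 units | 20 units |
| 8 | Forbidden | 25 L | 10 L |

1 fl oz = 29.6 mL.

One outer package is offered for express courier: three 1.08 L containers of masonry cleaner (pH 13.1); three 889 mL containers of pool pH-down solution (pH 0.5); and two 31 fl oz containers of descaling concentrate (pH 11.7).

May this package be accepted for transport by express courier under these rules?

Yes

With pH 13.1 (≥ 11.5), the masonry cleaner falls in Class 8.
Pool pH-down solution: pH 0.5 ≤ 1.5 → Class 8 (Corrosive).
pH 11.7 meets the Class 8 criterion (Corrosive), so the descaling concentrate is Class 8.
Class 8 net quantity: (three 1.08 L containers = 3.24 L) + (three 889 mL containers = 2.667 L) + (two 31 fl oz containers = 1835.2 mL) = 7742.2 mL.
7742.2 mL ≤ 10 L (express courier limit, Class 8) — within limit.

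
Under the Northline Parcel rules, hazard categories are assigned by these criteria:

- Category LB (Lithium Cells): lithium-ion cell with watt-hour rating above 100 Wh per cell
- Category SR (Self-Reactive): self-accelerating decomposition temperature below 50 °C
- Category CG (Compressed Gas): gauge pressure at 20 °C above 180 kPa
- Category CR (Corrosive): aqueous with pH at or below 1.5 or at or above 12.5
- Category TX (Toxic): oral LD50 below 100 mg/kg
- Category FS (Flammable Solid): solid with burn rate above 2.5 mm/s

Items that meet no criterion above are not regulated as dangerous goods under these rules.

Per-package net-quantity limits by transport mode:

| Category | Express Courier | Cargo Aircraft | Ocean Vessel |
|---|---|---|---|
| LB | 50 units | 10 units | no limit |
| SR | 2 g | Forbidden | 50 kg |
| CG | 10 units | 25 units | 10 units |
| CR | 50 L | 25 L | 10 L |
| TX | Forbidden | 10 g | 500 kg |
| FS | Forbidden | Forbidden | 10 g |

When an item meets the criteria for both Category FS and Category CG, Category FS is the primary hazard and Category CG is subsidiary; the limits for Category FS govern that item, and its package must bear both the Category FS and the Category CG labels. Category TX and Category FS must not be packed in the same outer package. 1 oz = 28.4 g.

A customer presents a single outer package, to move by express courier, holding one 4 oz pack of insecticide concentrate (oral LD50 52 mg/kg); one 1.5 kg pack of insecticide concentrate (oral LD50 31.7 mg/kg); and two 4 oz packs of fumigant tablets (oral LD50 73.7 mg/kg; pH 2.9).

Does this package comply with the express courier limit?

No

With oral LD50 52 mg/kg (< 100 mg/kg), the insecticide concentrate falls in Category TX.
Oral LD50 31.7 mg/kg meets the Category TX criterion (Toxic), so the insecticide concentrate is Category TX.
Oral LD50 73.7 mg/kg meets the Category TX criterion (Toxic), so the fumigant tablets are Category TX.
Total Category TX: (one 4 oz pack = 113.6 g) + 1.5 kg + (two 4 oz packs = 227.2 g) = 1840.8 g.
Category TX is Forbidden by express courier.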